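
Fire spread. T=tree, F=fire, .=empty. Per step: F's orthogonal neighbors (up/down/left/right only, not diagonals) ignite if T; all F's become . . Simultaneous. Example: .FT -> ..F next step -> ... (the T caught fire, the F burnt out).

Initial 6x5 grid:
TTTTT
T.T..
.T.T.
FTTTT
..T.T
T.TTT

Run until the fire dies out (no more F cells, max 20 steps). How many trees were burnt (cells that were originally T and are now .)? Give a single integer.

Answer: 11

Derivation:
Step 1: +1 fires, +1 burnt (F count now 1)
Step 2: +2 fires, +1 burnt (F count now 2)
Step 3: +2 fires, +2 burnt (F count now 2)
Step 4: +3 fires, +2 burnt (F count now 3)
Step 5: +2 fires, +3 burnt (F count now 2)
Step 6: +1 fires, +2 burnt (F count now 1)
Step 7: +0 fires, +1 burnt (F count now 0)
Fire out after step 7
Initially T: 19, now '.': 22
Total burnt (originally-T cells now '.'): 11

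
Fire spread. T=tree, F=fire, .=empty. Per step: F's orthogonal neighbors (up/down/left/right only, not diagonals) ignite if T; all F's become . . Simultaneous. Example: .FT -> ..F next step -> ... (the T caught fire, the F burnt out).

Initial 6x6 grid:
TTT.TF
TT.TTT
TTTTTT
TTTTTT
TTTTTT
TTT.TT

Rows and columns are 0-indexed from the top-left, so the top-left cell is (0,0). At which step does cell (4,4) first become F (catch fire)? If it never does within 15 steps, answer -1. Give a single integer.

Step 1: cell (4,4)='T' (+2 fires, +1 burnt)
Step 2: cell (4,4)='T' (+2 fires, +2 burnt)
Step 3: cell (4,4)='T' (+3 fires, +2 burnt)
Step 4: cell (4,4)='T' (+3 fires, +3 burnt)
Step 5: cell (4,4)='F' (+4 fires, +3 burnt)
  -> target ignites at step 5
Step 6: cell (4,4)='.' (+4 fires, +4 burnt)
Step 7: cell (4,4)='.' (+4 fires, +4 burnt)
Step 8: cell (4,4)='.' (+5 fires, +4 burnt)
Step 9: cell (4,4)='.' (+4 fires, +5 burnt)
Step 10: cell (4,4)='.' (+1 fires, +4 burnt)
Step 11: cell (4,4)='.' (+0 fires, +1 burnt)
  fire out at step 11

5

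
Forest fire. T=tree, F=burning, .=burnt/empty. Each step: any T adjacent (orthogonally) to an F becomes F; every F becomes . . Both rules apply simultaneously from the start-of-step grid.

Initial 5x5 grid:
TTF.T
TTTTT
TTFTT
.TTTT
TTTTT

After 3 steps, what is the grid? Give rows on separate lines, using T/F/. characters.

Step 1: 5 trees catch fire, 2 burn out
  TF..T
  TTFTT
  TF.FT
  .TFTT
  TTTTT
Step 2: 8 trees catch fire, 5 burn out
  F...T
  TF.FT
  F...F
  .F.FT
  TTFTT
Step 3: 5 trees catch fire, 8 burn out
  ....T
  F...F
  .....
  ....F
  TF.FT

....T
F...F
.....
....F
TF.FT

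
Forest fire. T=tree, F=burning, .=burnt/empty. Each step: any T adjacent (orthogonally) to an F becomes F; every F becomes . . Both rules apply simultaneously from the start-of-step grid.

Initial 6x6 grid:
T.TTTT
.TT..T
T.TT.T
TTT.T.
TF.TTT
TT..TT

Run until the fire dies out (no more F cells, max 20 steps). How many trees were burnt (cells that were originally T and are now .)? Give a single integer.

Step 1: +3 fires, +1 burnt (F count now 3)
Step 2: +3 fires, +3 burnt (F count now 3)
Step 3: +2 fires, +3 burnt (F count now 2)
Step 4: +2 fires, +2 burnt (F count now 2)
Step 5: +2 fires, +2 burnt (F count now 2)
Step 6: +1 fires, +2 burnt (F count now 1)
Step 7: +1 fires, +1 burnt (F count now 1)
Step 8: +1 fires, +1 burnt (F count now 1)
Step 9: +1 fires, +1 burnt (F count now 1)
Step 10: +1 fires, +1 burnt (F count now 1)
Step 11: +0 fires, +1 burnt (F count now 0)
Fire out after step 11
Initially T: 24, now '.': 29
Total burnt (originally-T cells now '.'): 17

Answer: 17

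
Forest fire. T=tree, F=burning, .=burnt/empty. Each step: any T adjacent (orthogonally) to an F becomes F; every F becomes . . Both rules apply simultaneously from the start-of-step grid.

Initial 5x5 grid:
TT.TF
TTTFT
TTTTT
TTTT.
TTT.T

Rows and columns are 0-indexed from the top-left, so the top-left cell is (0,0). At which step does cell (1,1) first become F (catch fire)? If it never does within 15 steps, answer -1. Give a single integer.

Step 1: cell (1,1)='T' (+4 fires, +2 burnt)
Step 2: cell (1,1)='F' (+4 fires, +4 burnt)
  -> target ignites at step 2
Step 3: cell (1,1)='.' (+4 fires, +4 burnt)
Step 4: cell (1,1)='.' (+4 fires, +4 burnt)
Step 5: cell (1,1)='.' (+2 fires, +4 burnt)
Step 6: cell (1,1)='.' (+1 fires, +2 burnt)
Step 7: cell (1,1)='.' (+0 fires, +1 burnt)
  fire out at step 7

2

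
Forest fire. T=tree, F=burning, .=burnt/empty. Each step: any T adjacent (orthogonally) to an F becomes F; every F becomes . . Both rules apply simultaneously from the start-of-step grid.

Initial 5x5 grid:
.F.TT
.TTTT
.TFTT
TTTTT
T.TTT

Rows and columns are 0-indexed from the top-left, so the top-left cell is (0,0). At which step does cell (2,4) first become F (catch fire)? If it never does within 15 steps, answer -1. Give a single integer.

Step 1: cell (2,4)='T' (+5 fires, +2 burnt)
Step 2: cell (2,4)='F' (+5 fires, +5 burnt)
  -> target ignites at step 2
Step 3: cell (2,4)='.' (+5 fires, +5 burnt)
Step 4: cell (2,4)='.' (+3 fires, +5 burnt)
Step 5: cell (2,4)='.' (+0 fires, +3 burnt)
  fire out at step 5

2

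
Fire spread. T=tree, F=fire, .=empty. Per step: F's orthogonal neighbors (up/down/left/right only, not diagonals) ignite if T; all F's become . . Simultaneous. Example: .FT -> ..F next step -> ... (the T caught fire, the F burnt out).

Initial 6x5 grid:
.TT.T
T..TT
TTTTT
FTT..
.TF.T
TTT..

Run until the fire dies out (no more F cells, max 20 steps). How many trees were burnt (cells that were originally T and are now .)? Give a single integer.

Step 1: +5 fires, +2 burnt (F count now 5)
Step 2: +4 fires, +5 burnt (F count now 4)
Step 3: +2 fires, +4 burnt (F count now 2)
Step 4: +2 fires, +2 burnt (F count now 2)
Step 5: +1 fires, +2 burnt (F count now 1)
Step 6: +1 fires, +1 burnt (F count now 1)
Step 7: +0 fires, +1 burnt (F count now 0)
Fire out after step 7
Initially T: 18, now '.': 27
Total burnt (originally-T cells now '.'): 15

Answer: 15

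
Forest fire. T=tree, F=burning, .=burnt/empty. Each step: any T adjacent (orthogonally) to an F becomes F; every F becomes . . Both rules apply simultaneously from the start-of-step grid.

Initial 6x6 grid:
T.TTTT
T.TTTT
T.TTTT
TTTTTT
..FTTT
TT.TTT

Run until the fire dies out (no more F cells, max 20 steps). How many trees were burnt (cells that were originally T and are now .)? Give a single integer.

Step 1: +2 fires, +1 burnt (F count now 2)
Step 2: +5 fires, +2 burnt (F count now 5)
Step 3: +6 fires, +5 burnt (F count now 6)
Step 4: +6 fires, +6 burnt (F count now 6)
Step 5: +4 fires, +6 burnt (F count now 4)
Step 6: +3 fires, +4 burnt (F count now 3)
Step 7: +1 fires, +3 burnt (F count now 1)
Step 8: +0 fires, +1 burnt (F count now 0)
Fire out after step 8
Initially T: 29, now '.': 34
Total burnt (originally-T cells now '.'): 27

Answer: 27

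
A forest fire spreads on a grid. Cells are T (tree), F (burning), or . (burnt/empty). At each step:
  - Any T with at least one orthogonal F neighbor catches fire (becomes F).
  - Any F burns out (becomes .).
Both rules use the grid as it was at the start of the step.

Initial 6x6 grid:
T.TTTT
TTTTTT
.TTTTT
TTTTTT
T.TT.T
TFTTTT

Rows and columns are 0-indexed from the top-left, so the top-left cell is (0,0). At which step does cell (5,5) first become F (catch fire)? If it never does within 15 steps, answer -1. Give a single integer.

Step 1: cell (5,5)='T' (+2 fires, +1 burnt)
Step 2: cell (5,5)='T' (+3 fires, +2 burnt)
Step 3: cell (5,5)='T' (+4 fires, +3 burnt)
Step 4: cell (5,5)='F' (+4 fires, +4 burnt)
  -> target ignites at step 4
Step 5: cell (5,5)='.' (+5 fires, +4 burnt)
Step 6: cell (5,5)='.' (+5 fires, +5 burnt)
Step 7: cell (5,5)='.' (+4 fires, +5 burnt)
Step 8: cell (5,5)='.' (+3 fires, +4 burnt)
Step 9: cell (5,5)='.' (+1 fires, +3 burnt)
Step 10: cell (5,5)='.' (+0 fires, +1 burnt)
  fire out at step 10

4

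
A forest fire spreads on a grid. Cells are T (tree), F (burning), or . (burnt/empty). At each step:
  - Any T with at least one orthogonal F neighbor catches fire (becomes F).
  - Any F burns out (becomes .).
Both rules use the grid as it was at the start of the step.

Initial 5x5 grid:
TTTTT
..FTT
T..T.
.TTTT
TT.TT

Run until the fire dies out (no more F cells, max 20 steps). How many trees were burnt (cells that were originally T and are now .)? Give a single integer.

Step 1: +2 fires, +1 burnt (F count now 2)
Step 2: +4 fires, +2 burnt (F count now 4)
Step 3: +3 fires, +4 burnt (F count now 3)
Step 4: +3 fires, +3 burnt (F count now 3)
Step 5: +2 fires, +3 burnt (F count now 2)
Step 6: +1 fires, +2 burnt (F count now 1)
Step 7: +1 fires, +1 burnt (F count now 1)
Step 8: +0 fires, +1 burnt (F count now 0)
Fire out after step 8
Initially T: 17, now '.': 24
Total burnt (originally-T cells now '.'): 16

Answer: 16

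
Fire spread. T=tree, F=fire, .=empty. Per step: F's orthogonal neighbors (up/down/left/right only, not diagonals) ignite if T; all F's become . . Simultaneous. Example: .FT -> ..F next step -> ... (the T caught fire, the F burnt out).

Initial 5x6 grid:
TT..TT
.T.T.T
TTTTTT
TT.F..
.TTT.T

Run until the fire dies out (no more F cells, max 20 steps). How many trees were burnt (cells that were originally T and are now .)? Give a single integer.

Answer: 18

Derivation:
Step 1: +2 fires, +1 burnt (F count now 2)
Step 2: +4 fires, +2 burnt (F count now 4)
Step 3: +3 fires, +4 burnt (F count now 3)
Step 4: +4 fires, +3 burnt (F count now 4)
Step 5: +3 fires, +4 burnt (F count now 3)
Step 6: +2 fires, +3 burnt (F count now 2)
Step 7: +0 fires, +2 burnt (F count now 0)
Fire out after step 7
Initially T: 19, now '.': 29
Total burnt (originally-T cells now '.'): 18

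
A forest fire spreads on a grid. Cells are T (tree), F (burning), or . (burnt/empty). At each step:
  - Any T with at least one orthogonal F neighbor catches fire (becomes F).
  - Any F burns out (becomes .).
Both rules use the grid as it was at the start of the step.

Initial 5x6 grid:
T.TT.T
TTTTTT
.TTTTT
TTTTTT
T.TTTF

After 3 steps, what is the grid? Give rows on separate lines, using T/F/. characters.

Step 1: 2 trees catch fire, 1 burn out
  T.TT.T
  TTTTTT
  .TTTTT
  TTTTTF
  T.TTF.
Step 2: 3 trees catch fire, 2 burn out
  T.TT.T
  TTTTTT
  .TTTTF
  TTTTF.
  T.TF..
Step 3: 4 trees catch fire, 3 burn out
  T.TT.T
  TTTTTF
  .TTTF.
  TTTF..
  T.F...

T.TT.T
TTTTTF
.TTTF.
TTTF..
T.F...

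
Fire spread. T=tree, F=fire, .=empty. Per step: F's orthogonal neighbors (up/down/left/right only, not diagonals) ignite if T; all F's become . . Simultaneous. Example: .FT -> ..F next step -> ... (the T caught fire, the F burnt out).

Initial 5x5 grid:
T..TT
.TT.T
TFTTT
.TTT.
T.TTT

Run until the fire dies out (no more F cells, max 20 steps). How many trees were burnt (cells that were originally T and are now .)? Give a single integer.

Step 1: +4 fires, +1 burnt (F count now 4)
Step 2: +3 fires, +4 burnt (F count now 3)
Step 3: +3 fires, +3 burnt (F count now 3)
Step 4: +2 fires, +3 burnt (F count now 2)
Step 5: +2 fires, +2 burnt (F count now 2)
Step 6: +1 fires, +2 burnt (F count now 1)
Step 7: +0 fires, +1 burnt (F count now 0)
Fire out after step 7
Initially T: 17, now '.': 23
Total burnt (originally-T cells now '.'): 15

Answer: 15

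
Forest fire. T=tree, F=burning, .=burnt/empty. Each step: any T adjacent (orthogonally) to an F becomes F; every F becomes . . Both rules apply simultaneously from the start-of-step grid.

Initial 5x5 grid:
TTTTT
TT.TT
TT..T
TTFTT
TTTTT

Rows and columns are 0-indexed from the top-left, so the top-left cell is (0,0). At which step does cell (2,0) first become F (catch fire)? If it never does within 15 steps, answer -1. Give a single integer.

Step 1: cell (2,0)='T' (+3 fires, +1 burnt)
Step 2: cell (2,0)='T' (+5 fires, +3 burnt)
Step 3: cell (2,0)='F' (+5 fires, +5 burnt)
  -> target ignites at step 3
Step 4: cell (2,0)='.' (+3 fires, +5 burnt)
Step 5: cell (2,0)='.' (+4 fires, +3 burnt)
Step 6: cell (2,0)='.' (+1 fires, +4 burnt)
Step 7: cell (2,0)='.' (+0 fires, +1 burnt)
  fire out at step 7

3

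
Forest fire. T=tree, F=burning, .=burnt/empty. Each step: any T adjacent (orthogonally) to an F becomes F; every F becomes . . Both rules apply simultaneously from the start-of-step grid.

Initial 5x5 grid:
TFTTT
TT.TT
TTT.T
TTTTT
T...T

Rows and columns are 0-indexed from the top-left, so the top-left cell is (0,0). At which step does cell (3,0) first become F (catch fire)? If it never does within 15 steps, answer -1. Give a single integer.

Step 1: cell (3,0)='T' (+3 fires, +1 burnt)
Step 2: cell (3,0)='T' (+3 fires, +3 burnt)
Step 3: cell (3,0)='T' (+5 fires, +3 burnt)
Step 4: cell (3,0)='F' (+3 fires, +5 burnt)
  -> target ignites at step 4
Step 5: cell (3,0)='.' (+3 fires, +3 burnt)
Step 6: cell (3,0)='.' (+1 fires, +3 burnt)
Step 7: cell (3,0)='.' (+1 fires, +1 burnt)
Step 8: cell (3,0)='.' (+0 fires, +1 burnt)
  fire out at step 8

4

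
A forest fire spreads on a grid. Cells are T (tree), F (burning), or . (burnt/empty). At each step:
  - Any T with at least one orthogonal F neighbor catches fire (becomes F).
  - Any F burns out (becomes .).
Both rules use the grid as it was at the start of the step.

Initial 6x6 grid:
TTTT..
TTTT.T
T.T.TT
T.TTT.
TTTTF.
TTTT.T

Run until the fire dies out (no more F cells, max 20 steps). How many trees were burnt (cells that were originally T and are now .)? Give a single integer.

Step 1: +2 fires, +1 burnt (F count now 2)
Step 2: +4 fires, +2 burnt (F count now 4)
Step 3: +4 fires, +4 burnt (F count now 4)
Step 4: +4 fires, +4 burnt (F count now 4)
Step 5: +3 fires, +4 burnt (F count now 3)
Step 6: +4 fires, +3 burnt (F count now 4)
Step 7: +3 fires, +4 burnt (F count now 3)
Step 8: +1 fires, +3 burnt (F count now 1)
Step 9: +0 fires, +1 burnt (F count now 0)
Fire out after step 9
Initially T: 26, now '.': 35
Total burnt (originally-T cells now '.'): 25

Answer: 25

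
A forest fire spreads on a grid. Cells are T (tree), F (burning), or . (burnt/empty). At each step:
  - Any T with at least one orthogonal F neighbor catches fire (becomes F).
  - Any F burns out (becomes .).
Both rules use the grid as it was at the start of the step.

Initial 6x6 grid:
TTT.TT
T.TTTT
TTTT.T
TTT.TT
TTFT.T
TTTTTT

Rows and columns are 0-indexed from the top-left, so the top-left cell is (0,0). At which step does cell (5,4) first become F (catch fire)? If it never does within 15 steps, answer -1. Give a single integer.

Step 1: cell (5,4)='T' (+4 fires, +1 burnt)
Step 2: cell (5,4)='T' (+5 fires, +4 burnt)
Step 3: cell (5,4)='F' (+6 fires, +5 burnt)
  -> target ignites at step 3
Step 4: cell (5,4)='.' (+4 fires, +6 burnt)
Step 5: cell (5,4)='.' (+4 fires, +4 burnt)
Step 6: cell (5,4)='.' (+4 fires, +4 burnt)
Step 7: cell (5,4)='.' (+3 fires, +4 burnt)
Step 8: cell (5,4)='.' (+0 fires, +3 burnt)
  fire out at step 8

3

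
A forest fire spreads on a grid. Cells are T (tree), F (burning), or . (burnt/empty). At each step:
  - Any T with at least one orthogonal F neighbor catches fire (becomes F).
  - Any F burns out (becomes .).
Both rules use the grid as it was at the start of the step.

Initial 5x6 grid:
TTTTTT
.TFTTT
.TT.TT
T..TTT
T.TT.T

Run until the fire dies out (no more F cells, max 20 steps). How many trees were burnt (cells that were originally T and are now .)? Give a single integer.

Answer: 20

Derivation:
Step 1: +4 fires, +1 burnt (F count now 4)
Step 2: +4 fires, +4 burnt (F count now 4)
Step 3: +4 fires, +4 burnt (F count now 4)
Step 4: +3 fires, +4 burnt (F count now 3)
Step 5: +2 fires, +3 burnt (F count now 2)
Step 6: +2 fires, +2 burnt (F count now 2)
Step 7: +1 fires, +2 burnt (F count now 1)
Step 8: +0 fires, +1 burnt (F count now 0)
Fire out after step 8
Initially T: 22, now '.': 28
Total burnt (originally-T cells now '.'): 20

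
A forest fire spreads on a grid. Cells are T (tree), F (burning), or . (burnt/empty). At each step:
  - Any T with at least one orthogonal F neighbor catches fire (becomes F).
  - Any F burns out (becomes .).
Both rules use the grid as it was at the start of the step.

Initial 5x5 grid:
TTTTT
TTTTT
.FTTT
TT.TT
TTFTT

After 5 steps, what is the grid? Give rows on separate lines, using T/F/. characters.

Step 1: 5 trees catch fire, 2 burn out
  TTTTT
  TFTTT
  ..FTT
  TF.TT
  TF.FT
Step 2: 8 trees catch fire, 5 burn out
  TFTTT
  F.FTT
  ...FT
  F..FT
  F...F
Step 3: 5 trees catch fire, 8 burn out
  F.FTT
  ...FT
  ....F
  ....F
  .....
Step 4: 2 trees catch fire, 5 burn out
  ...FT
  ....F
  .....
  .....
  .....
Step 5: 1 trees catch fire, 2 burn out
  ....F
  .....
  .....
  .....
  .....

....F
.....
.....
.....
.....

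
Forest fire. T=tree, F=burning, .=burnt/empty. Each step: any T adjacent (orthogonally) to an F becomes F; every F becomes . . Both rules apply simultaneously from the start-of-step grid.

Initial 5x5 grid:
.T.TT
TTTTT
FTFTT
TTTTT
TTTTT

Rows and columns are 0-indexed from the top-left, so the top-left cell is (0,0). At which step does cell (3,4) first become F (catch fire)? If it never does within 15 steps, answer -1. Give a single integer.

Step 1: cell (3,4)='T' (+6 fires, +2 burnt)
Step 2: cell (3,4)='T' (+7 fires, +6 burnt)
Step 3: cell (3,4)='F' (+6 fires, +7 burnt)
  -> target ignites at step 3
Step 4: cell (3,4)='.' (+2 fires, +6 burnt)
Step 5: cell (3,4)='.' (+0 fires, +2 burnt)
  fire out at step 5

3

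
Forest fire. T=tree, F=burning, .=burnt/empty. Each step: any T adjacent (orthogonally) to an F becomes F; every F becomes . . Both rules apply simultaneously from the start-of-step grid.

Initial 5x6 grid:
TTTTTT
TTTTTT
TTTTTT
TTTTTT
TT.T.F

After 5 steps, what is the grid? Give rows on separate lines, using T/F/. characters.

Step 1: 1 trees catch fire, 1 burn out
  TTTTTT
  TTTTTT
  TTTTTT
  TTTTTF
  TT.T..
Step 2: 2 trees catch fire, 1 burn out
  TTTTTT
  TTTTTT
  TTTTTF
  TTTTF.
  TT.T..
Step 3: 3 trees catch fire, 2 burn out
  TTTTTT
  TTTTTF
  TTTTF.
  TTTF..
  TT.T..
Step 4: 5 trees catch fire, 3 burn out
  TTTTTF
  TTTTF.
  TTTF..
  TTF...
  TT.F..
Step 5: 4 trees catch fire, 5 burn out
  TTTTF.
  TTTF..
  TTF...
  TF....
  TT....

TTTTF.
TTTF..
TTF...
TF....
TT....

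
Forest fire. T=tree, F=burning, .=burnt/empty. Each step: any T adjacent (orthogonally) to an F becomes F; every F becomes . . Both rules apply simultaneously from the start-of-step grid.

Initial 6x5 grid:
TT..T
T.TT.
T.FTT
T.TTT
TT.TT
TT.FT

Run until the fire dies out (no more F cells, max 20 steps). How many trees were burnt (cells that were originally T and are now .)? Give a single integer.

Answer: 10

Derivation:
Step 1: +5 fires, +2 burnt (F count now 5)
Step 2: +4 fires, +5 burnt (F count now 4)
Step 3: +1 fires, +4 burnt (F count now 1)
Step 4: +0 fires, +1 burnt (F count now 0)
Fire out after step 4
Initially T: 20, now '.': 20
Total burnt (originally-T cells now '.'): 10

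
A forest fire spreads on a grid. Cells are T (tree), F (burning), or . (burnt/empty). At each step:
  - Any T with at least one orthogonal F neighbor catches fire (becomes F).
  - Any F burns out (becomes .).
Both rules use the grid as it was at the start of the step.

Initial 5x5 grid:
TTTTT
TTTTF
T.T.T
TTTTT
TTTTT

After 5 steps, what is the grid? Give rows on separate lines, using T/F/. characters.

Step 1: 3 trees catch fire, 1 burn out
  TTTTF
  TTTF.
  T.T.F
  TTTTT
  TTTTT
Step 2: 3 trees catch fire, 3 burn out
  TTTF.
  TTF..
  T.T..
  TTTTF
  TTTTT
Step 3: 5 trees catch fire, 3 burn out
  TTF..
  TF...
  T.F..
  TTTF.
  TTTTF
Step 4: 4 trees catch fire, 5 burn out
  TF...
  F....
  T....
  TTF..
  TTTF.
Step 5: 4 trees catch fire, 4 burn out
  F....
  .....
  F....
  TF...
  TTF..

F....
.....
F....
TF...
TTF..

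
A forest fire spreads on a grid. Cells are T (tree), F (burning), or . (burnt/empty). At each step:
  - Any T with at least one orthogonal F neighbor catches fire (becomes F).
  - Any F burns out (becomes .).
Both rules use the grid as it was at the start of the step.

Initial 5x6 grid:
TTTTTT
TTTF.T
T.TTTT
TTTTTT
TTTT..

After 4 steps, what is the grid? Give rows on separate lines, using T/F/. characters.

Step 1: 3 trees catch fire, 1 burn out
  TTTFTT
  TTF..T
  T.TFTT
  TTTTTT
  TTTT..
Step 2: 6 trees catch fire, 3 burn out
  TTF.FT
  TF...T
  T.F.FT
  TTTFTT
  TTTT..
Step 3: 7 trees catch fire, 6 burn out
  TF...F
  F....T
  T....F
  TTF.FT
  TTTF..
Step 4: 6 trees catch fire, 7 burn out
  F.....
  .....F
  F.....
  TF...F
  TTF...

F.....
.....F
F.....
TF...F
TTF...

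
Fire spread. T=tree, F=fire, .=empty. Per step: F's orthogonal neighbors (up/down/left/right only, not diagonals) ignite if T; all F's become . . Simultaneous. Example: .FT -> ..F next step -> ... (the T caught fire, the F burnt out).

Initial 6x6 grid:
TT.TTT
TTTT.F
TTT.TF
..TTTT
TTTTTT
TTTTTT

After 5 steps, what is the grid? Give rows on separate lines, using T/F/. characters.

Step 1: 3 trees catch fire, 2 burn out
  TT.TTF
  TTTT..
  TTT.F.
  ..TTTF
  TTTTTT
  TTTTTT
Step 2: 3 trees catch fire, 3 burn out
  TT.TF.
  TTTT..
  TTT...
  ..TTF.
  TTTTTF
  TTTTTT
Step 3: 4 trees catch fire, 3 burn out
  TT.F..
  TTTT..
  TTT...
  ..TF..
  TTTTF.
  TTTTTF
Step 4: 4 trees catch fire, 4 burn out
  TT....
  TTTF..
  TTT...
  ..F...
  TTTF..
  TTTTF.
Step 5: 4 trees catch fire, 4 burn out
  TT....
  TTF...
  TTF...
  ......
  TTF...
  TTTF..

TT....
TTF...
TTF...
......
TTF...
TTTF..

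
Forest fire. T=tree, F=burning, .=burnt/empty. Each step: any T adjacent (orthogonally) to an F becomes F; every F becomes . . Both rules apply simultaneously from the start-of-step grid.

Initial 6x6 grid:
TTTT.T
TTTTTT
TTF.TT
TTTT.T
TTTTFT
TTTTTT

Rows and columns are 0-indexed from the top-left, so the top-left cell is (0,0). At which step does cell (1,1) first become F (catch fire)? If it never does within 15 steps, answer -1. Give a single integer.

Step 1: cell (1,1)='T' (+6 fires, +2 burnt)
Step 2: cell (1,1)='F' (+10 fires, +6 burnt)
  -> target ignites at step 2
Step 3: cell (1,1)='.' (+8 fires, +10 burnt)
Step 4: cell (1,1)='.' (+5 fires, +8 burnt)
Step 5: cell (1,1)='.' (+2 fires, +5 burnt)
Step 6: cell (1,1)='.' (+0 fires, +2 burnt)
  fire out at step 6

2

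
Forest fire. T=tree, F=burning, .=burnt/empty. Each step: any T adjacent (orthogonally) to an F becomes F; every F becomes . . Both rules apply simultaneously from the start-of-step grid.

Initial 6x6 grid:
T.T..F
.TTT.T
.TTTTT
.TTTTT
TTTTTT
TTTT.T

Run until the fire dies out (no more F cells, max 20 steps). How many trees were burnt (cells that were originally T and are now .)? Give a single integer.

Answer: 26

Derivation:
Step 1: +1 fires, +1 burnt (F count now 1)
Step 2: +1 fires, +1 burnt (F count now 1)
Step 3: +2 fires, +1 burnt (F count now 2)
Step 4: +3 fires, +2 burnt (F count now 3)
Step 5: +5 fires, +3 burnt (F count now 5)
Step 6: +4 fires, +5 burnt (F count now 4)
Step 7: +5 fires, +4 burnt (F count now 5)
Step 8: +2 fires, +5 burnt (F count now 2)
Step 9: +2 fires, +2 burnt (F count now 2)
Step 10: +1 fires, +2 burnt (F count now 1)
Step 11: +0 fires, +1 burnt (F count now 0)
Fire out after step 11
Initially T: 27, now '.': 35
Total burnt (originally-T cells now '.'): 26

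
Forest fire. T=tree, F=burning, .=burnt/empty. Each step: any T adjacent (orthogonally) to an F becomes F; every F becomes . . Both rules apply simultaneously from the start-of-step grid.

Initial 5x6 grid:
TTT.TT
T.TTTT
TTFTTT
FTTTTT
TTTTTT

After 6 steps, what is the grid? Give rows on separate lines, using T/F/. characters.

Step 1: 7 trees catch fire, 2 burn out
  TTT.TT
  T.FTTT
  FF.FTT
  .FFTTT
  FTTTTT
Step 2: 7 trees catch fire, 7 burn out
  TTF.TT
  F..FTT
  ....FT
  ...FTT
  .FFTTT
Step 3: 6 trees catch fire, 7 burn out
  FF..TT
  ....FT
  .....F
  ....FT
  ...FTT
Step 4: 4 trees catch fire, 6 burn out
  ....FT
  .....F
  ......
  .....F
  ....FT
Step 5: 2 trees catch fire, 4 burn out
  .....F
  ......
  ......
  ......
  .....F
Step 6: 0 trees catch fire, 2 burn out
  ......
  ......
  ......
  ......
  ......

......
......
......
......
......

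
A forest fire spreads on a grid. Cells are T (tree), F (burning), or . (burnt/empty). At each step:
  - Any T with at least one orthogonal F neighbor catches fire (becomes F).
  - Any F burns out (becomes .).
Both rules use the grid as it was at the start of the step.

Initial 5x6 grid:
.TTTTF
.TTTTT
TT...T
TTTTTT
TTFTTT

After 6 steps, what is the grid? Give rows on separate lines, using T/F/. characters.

Step 1: 5 trees catch fire, 2 burn out
  .TTTF.
  .TTTTF
  TT...T
  TTFTTT
  TF.FTT
Step 2: 7 trees catch fire, 5 burn out
  .TTF..
  .TTTF.
  TT...F
  TF.FTT
  F...FT
Step 3: 7 trees catch fire, 7 burn out
  .TF...
  .TTF..
  TF....
  F...FF
  .....F
Step 4: 4 trees catch fire, 7 burn out
  .F....
  .FF...
  F.....
  ......
  ......
Step 5: 0 trees catch fire, 4 burn out
  ......
  ......
  ......
  ......
  ......
Step 6: 0 trees catch fire, 0 burn out
  ......
  ......
  ......
  ......
  ......

......
......
......
......
......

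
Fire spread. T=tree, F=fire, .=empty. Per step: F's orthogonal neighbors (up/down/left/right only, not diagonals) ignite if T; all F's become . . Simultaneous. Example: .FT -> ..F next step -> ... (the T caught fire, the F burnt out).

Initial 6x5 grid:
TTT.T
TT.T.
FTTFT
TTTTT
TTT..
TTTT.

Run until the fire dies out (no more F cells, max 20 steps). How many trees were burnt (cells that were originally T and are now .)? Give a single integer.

Answer: 21

Derivation:
Step 1: +7 fires, +2 burnt (F count now 7)
Step 2: +6 fires, +7 burnt (F count now 6)
Step 3: +4 fires, +6 burnt (F count now 4)
Step 4: +3 fires, +4 burnt (F count now 3)
Step 5: +1 fires, +3 burnt (F count now 1)
Step 6: +0 fires, +1 burnt (F count now 0)
Fire out after step 6
Initially T: 22, now '.': 29
Total burnt (originally-T cells now '.'): 21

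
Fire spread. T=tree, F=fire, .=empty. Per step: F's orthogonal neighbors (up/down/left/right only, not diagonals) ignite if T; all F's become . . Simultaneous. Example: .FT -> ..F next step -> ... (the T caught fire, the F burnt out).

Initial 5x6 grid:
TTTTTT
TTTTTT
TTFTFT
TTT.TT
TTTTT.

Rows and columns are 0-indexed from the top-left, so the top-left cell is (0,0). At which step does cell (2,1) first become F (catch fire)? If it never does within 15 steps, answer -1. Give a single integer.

Step 1: cell (2,1)='F' (+7 fires, +2 burnt)
  -> target ignites at step 1
Step 2: cell (2,1)='.' (+10 fires, +7 burnt)
Step 3: cell (2,1)='.' (+7 fires, +10 burnt)
Step 4: cell (2,1)='.' (+2 fires, +7 burnt)
Step 5: cell (2,1)='.' (+0 fires, +2 burnt)
  fire out at step 5

1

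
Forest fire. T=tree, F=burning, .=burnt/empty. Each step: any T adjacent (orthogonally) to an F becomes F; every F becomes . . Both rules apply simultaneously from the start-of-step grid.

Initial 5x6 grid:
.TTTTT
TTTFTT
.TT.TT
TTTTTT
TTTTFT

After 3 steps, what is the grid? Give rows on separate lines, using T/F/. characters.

Step 1: 6 trees catch fire, 2 burn out
  .TTFTT
  TTF.FT
  .TT.TT
  TTTTFT
  TTTF.F
Step 2: 9 trees catch fire, 6 burn out
  .TF.FT
  TF...F
  .TF.FT
  TTTF.F
  TTF...
Step 3: 7 trees catch fire, 9 burn out
  .F...F
  F.....
  .F...F
  TTF...
  TF....

.F...F
F.....
.F...F
TTF...
TF....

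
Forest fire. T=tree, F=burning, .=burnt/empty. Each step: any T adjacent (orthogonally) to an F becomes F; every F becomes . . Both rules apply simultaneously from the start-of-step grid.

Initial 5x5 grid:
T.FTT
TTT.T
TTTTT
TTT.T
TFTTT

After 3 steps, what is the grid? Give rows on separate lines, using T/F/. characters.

Step 1: 5 trees catch fire, 2 burn out
  T..FT
  TTF.T
  TTTTT
  TFT.T
  F.FTT
Step 2: 7 trees catch fire, 5 burn out
  T...F
  TF..T
  TFFTT
  F.F.T
  ...FT
Step 3: 5 trees catch fire, 7 burn out
  T....
  F...F
  F..FT
  ....T
  ....F

T....
F...F
F..FT
....T
....F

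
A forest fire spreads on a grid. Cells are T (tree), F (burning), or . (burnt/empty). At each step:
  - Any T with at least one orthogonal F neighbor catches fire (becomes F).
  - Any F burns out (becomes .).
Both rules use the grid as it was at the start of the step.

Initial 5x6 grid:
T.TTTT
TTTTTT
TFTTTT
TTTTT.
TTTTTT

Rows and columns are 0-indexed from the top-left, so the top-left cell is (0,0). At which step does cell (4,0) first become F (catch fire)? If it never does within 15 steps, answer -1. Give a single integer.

Step 1: cell (4,0)='T' (+4 fires, +1 burnt)
Step 2: cell (4,0)='T' (+6 fires, +4 burnt)
Step 3: cell (4,0)='F' (+7 fires, +6 burnt)
  -> target ignites at step 3
Step 4: cell (4,0)='.' (+5 fires, +7 burnt)
Step 5: cell (4,0)='.' (+3 fires, +5 burnt)
Step 6: cell (4,0)='.' (+2 fires, +3 burnt)
Step 7: cell (4,0)='.' (+0 fires, +2 burnt)
  fire out at step 7

3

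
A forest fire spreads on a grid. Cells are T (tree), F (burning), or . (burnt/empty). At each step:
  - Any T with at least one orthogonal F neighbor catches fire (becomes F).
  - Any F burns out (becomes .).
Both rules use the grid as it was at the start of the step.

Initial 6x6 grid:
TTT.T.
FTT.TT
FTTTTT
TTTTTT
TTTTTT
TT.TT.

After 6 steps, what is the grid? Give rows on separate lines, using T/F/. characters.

Step 1: 4 trees catch fire, 2 burn out
  FTT.T.
  .FT.TT
  .FTTTT
  FTTTTT
  TTTTTT
  TT.TT.
Step 2: 5 trees catch fire, 4 burn out
  .FT.T.
  ..F.TT
  ..FTTT
  .FTTTT
  FTTTTT
  TT.TT.
Step 3: 5 trees catch fire, 5 burn out
  ..F.T.
  ....TT
  ...FTT
  ..FTTT
  .FTTTT
  FT.TT.
Step 4: 4 trees catch fire, 5 burn out
  ....T.
  ....TT
  ....FT
  ...FTT
  ..FTTT
  .F.TT.
Step 5: 4 trees catch fire, 4 burn out
  ....T.
  ....FT
  .....F
  ....FT
  ...FTT
  ...TT.
Step 6: 5 trees catch fire, 4 burn out
  ....F.
  .....F
  ......
  .....F
  ....FT
  ...FT.

....F.
.....F
......
.....F
....FT
...FT.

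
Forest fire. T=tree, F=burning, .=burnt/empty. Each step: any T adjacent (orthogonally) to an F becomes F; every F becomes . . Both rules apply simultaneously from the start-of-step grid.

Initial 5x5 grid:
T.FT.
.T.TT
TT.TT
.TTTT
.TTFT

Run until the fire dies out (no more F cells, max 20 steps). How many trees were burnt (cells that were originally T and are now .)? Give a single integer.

Step 1: +4 fires, +2 burnt (F count now 4)
Step 2: +5 fires, +4 burnt (F count now 5)
Step 3: +3 fires, +5 burnt (F count now 3)
Step 4: +1 fires, +3 burnt (F count now 1)
Step 5: +2 fires, +1 burnt (F count now 2)
Step 6: +0 fires, +2 burnt (F count now 0)
Fire out after step 6
Initially T: 16, now '.': 24
Total burnt (originally-T cells now '.'): 15

Answer: 15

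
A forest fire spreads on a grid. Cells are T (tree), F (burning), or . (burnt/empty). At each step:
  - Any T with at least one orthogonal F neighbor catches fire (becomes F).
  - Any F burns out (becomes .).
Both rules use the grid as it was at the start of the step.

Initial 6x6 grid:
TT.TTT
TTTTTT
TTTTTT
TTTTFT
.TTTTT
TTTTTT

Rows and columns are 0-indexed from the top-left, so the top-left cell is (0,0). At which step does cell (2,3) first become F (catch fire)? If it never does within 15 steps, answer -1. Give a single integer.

Step 1: cell (2,3)='T' (+4 fires, +1 burnt)
Step 2: cell (2,3)='F' (+7 fires, +4 burnt)
  -> target ignites at step 2
Step 3: cell (2,3)='.' (+8 fires, +7 burnt)
Step 4: cell (2,3)='.' (+7 fires, +8 burnt)
Step 5: cell (2,3)='.' (+3 fires, +7 burnt)
Step 6: cell (2,3)='.' (+3 fires, +3 burnt)
Step 7: cell (2,3)='.' (+1 fires, +3 burnt)
Step 8: cell (2,3)='.' (+0 fires, +1 burnt)
  fire out at step 8

2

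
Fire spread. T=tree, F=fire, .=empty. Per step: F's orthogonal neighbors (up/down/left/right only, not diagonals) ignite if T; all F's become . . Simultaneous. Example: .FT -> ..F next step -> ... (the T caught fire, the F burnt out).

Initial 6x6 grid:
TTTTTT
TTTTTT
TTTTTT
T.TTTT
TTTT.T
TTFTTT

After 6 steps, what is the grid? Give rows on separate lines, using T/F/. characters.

Step 1: 3 trees catch fire, 1 burn out
  TTTTTT
  TTTTTT
  TTTTTT
  T.TTTT
  TTFT.T
  TF.FTT
Step 2: 5 trees catch fire, 3 burn out
  TTTTTT
  TTTTTT
  TTTTTT
  T.FTTT
  TF.F.T
  F...FT
Step 3: 4 trees catch fire, 5 burn out
  TTTTTT
  TTTTTT
  TTFTTT
  T..FTT
  F....T
  .....F
Step 4: 6 trees catch fire, 4 burn out
  TTTTTT
  TTFTTT
  TF.FTT
  F...FT
  .....F
  ......
Step 5: 6 trees catch fire, 6 burn out
  TTFTTT
  TF.FTT
  F...FT
  .....F
  ......
  ......
Step 6: 5 trees catch fire, 6 burn out
  TF.FTT
  F...FT
  .....F
  ......
  ......
  ......

TF.FTT
F...FT
.....F
......
......
......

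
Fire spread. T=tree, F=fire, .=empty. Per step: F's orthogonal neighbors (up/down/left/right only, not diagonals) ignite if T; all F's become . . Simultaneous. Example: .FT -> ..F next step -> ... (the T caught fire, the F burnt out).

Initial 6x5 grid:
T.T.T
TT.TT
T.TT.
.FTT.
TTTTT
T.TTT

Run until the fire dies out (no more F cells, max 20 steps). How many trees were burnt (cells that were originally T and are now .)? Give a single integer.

Answer: 16

Derivation:
Step 1: +2 fires, +1 burnt (F count now 2)
Step 2: +4 fires, +2 burnt (F count now 4)
Step 3: +4 fires, +4 burnt (F count now 4)
Step 4: +3 fires, +4 burnt (F count now 3)
Step 5: +2 fires, +3 burnt (F count now 2)
Step 6: +1 fires, +2 burnt (F count now 1)
Step 7: +0 fires, +1 burnt (F count now 0)
Fire out after step 7
Initially T: 21, now '.': 25
Total burnt (originally-T cells now '.'): 16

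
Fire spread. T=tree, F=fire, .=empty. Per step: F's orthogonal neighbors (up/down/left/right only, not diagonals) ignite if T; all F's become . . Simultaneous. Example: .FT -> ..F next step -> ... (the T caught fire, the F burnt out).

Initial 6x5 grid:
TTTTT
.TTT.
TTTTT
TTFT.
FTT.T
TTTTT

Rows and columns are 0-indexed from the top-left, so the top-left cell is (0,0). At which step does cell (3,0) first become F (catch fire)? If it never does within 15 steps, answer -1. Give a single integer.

Step 1: cell (3,0)='F' (+7 fires, +2 burnt)
  -> target ignites at step 1
Step 2: cell (3,0)='.' (+6 fires, +7 burnt)
Step 3: cell (3,0)='.' (+5 fires, +6 burnt)
Step 4: cell (3,0)='.' (+3 fires, +5 burnt)
Step 5: cell (3,0)='.' (+3 fires, +3 burnt)
Step 6: cell (3,0)='.' (+0 fires, +3 burnt)
  fire out at step 6

1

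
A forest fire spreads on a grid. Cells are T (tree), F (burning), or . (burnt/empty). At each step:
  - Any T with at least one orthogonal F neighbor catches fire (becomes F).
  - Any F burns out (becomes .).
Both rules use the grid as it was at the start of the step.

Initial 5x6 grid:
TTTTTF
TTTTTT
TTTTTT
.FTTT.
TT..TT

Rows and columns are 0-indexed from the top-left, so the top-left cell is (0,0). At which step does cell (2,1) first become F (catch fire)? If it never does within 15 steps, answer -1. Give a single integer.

Step 1: cell (2,1)='F' (+5 fires, +2 burnt)
  -> target ignites at step 1
Step 2: cell (2,1)='.' (+8 fires, +5 burnt)
Step 3: cell (2,1)='.' (+8 fires, +8 burnt)
Step 4: cell (2,1)='.' (+2 fires, +8 burnt)
Step 5: cell (2,1)='.' (+1 fires, +2 burnt)
Step 6: cell (2,1)='.' (+0 fires, +1 burnt)
  fire out at step 6

1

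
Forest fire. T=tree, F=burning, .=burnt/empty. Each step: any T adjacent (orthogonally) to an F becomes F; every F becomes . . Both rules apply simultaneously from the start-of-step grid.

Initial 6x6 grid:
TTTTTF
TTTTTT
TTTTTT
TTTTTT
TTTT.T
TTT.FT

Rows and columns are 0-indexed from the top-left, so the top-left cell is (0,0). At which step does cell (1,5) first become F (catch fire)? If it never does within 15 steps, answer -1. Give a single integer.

Step 1: cell (1,5)='F' (+3 fires, +2 burnt)
  -> target ignites at step 1
Step 2: cell (1,5)='.' (+4 fires, +3 burnt)
Step 3: cell (1,5)='.' (+4 fires, +4 burnt)
Step 4: cell (1,5)='.' (+4 fires, +4 burnt)
Step 5: cell (1,5)='.' (+4 fires, +4 burnt)
Step 6: cell (1,5)='.' (+4 fires, +4 burnt)
Step 7: cell (1,5)='.' (+3 fires, +4 burnt)
Step 8: cell (1,5)='.' (+3 fires, +3 burnt)
Step 9: cell (1,5)='.' (+2 fires, +3 burnt)
Step 10: cell (1,5)='.' (+1 fires, +2 burnt)
Step 11: cell (1,5)='.' (+0 fires, +1 burnt)
  fire out at step 11

1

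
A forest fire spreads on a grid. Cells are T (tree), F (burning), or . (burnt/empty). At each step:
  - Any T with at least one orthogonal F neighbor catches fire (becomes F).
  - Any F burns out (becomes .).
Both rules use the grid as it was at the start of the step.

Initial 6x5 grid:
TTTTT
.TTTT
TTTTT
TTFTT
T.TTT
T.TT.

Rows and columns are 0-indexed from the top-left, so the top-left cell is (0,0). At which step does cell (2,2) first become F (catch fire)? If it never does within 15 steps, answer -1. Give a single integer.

Step 1: cell (2,2)='F' (+4 fires, +1 burnt)
  -> target ignites at step 1
Step 2: cell (2,2)='.' (+7 fires, +4 burnt)
Step 3: cell (2,2)='.' (+8 fires, +7 burnt)
Step 4: cell (2,2)='.' (+4 fires, +8 burnt)
Step 5: cell (2,2)='.' (+2 fires, +4 burnt)
Step 6: cell (2,2)='.' (+0 fires, +2 burnt)
  fire out at step 6

1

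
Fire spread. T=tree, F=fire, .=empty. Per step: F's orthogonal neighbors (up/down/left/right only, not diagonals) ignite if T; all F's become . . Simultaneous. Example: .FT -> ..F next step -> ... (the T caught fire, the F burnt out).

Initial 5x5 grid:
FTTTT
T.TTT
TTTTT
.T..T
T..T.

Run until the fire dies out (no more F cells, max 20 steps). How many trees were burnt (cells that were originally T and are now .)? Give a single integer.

Step 1: +2 fires, +1 burnt (F count now 2)
Step 2: +2 fires, +2 burnt (F count now 2)
Step 3: +3 fires, +2 burnt (F count now 3)
Step 4: +4 fires, +3 burnt (F count now 4)
Step 5: +2 fires, +4 burnt (F count now 2)
Step 6: +1 fires, +2 burnt (F count now 1)
Step 7: +1 fires, +1 burnt (F count now 1)
Step 8: +0 fires, +1 burnt (F count now 0)
Fire out after step 8
Initially T: 17, now '.': 23
Total burnt (originally-T cells now '.'): 15

Answer: 15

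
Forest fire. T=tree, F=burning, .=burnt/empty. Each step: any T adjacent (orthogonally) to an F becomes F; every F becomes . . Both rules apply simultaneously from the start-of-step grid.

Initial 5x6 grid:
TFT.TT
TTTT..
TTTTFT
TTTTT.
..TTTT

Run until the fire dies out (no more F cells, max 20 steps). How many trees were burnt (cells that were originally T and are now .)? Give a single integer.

Step 1: +6 fires, +2 burnt (F count now 6)
Step 2: +7 fires, +6 burnt (F count now 7)
Step 3: +5 fires, +7 burnt (F count now 5)
Step 4: +2 fires, +5 burnt (F count now 2)
Step 5: +0 fires, +2 burnt (F count now 0)
Fire out after step 5
Initially T: 22, now '.': 28
Total burnt (originally-T cells now '.'): 20

Answer: 20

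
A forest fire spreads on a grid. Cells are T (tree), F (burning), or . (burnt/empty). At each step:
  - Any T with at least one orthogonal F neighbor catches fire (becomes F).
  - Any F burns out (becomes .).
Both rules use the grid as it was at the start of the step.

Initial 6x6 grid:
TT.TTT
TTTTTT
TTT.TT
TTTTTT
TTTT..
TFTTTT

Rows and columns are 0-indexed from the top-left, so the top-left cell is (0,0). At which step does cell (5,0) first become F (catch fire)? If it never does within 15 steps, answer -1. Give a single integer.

Step 1: cell (5,0)='F' (+3 fires, +1 burnt)
  -> target ignites at step 1
Step 2: cell (5,0)='.' (+4 fires, +3 burnt)
Step 3: cell (5,0)='.' (+5 fires, +4 burnt)
Step 4: cell (5,0)='.' (+5 fires, +5 burnt)
Step 5: cell (5,0)='.' (+4 fires, +5 burnt)
Step 6: cell (5,0)='.' (+4 fires, +4 burnt)
Step 7: cell (5,0)='.' (+3 fires, +4 burnt)
Step 8: cell (5,0)='.' (+2 fires, +3 burnt)
Step 9: cell (5,0)='.' (+1 fires, +2 burnt)
Step 10: cell (5,0)='.' (+0 fires, +1 burnt)
  fire out at step 10

1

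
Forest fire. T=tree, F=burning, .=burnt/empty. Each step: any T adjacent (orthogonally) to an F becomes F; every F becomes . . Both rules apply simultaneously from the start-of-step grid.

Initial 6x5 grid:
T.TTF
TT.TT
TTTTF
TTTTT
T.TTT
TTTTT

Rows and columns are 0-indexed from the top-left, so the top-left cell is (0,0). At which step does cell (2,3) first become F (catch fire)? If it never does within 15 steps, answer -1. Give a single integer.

Step 1: cell (2,3)='F' (+4 fires, +2 burnt)
  -> target ignites at step 1
Step 2: cell (2,3)='.' (+5 fires, +4 burnt)
Step 3: cell (2,3)='.' (+4 fires, +5 burnt)
Step 4: cell (2,3)='.' (+5 fires, +4 burnt)
Step 5: cell (2,3)='.' (+3 fires, +5 burnt)
Step 6: cell (2,3)='.' (+3 fires, +3 burnt)
Step 7: cell (2,3)='.' (+1 fires, +3 burnt)
Step 8: cell (2,3)='.' (+0 fires, +1 burnt)
  fire out at step 8

1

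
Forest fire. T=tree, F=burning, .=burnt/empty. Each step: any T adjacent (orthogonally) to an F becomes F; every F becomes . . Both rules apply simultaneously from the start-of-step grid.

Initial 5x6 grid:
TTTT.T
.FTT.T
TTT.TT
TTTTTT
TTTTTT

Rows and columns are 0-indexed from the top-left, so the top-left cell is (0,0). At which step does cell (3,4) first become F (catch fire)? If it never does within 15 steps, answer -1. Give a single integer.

Step 1: cell (3,4)='T' (+3 fires, +1 burnt)
Step 2: cell (3,4)='T' (+6 fires, +3 burnt)
Step 3: cell (3,4)='T' (+4 fires, +6 burnt)
Step 4: cell (3,4)='T' (+3 fires, +4 burnt)
Step 5: cell (3,4)='F' (+2 fires, +3 burnt)
  -> target ignites at step 5
Step 6: cell (3,4)='.' (+3 fires, +2 burnt)
Step 7: cell (3,4)='.' (+2 fires, +3 burnt)
Step 8: cell (3,4)='.' (+1 fires, +2 burnt)
Step 9: cell (3,4)='.' (+1 fires, +1 burnt)
Step 10: cell (3,4)='.' (+0 fires, +1 burnt)
  fire out at step 10

5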